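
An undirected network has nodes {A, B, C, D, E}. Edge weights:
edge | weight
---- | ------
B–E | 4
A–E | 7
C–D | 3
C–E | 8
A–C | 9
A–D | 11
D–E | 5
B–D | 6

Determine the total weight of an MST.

19

Prim's algorithm from B:
Step 1: cheapest edge leaving the tree is B–E (4); add E.
Step 2: cheapest edge leaving the tree is D–E (5); add D.
Step 3: cheapest edge leaving the tree is C–D (3); add C.
Step 4: cheapest edge leaving the tree is A–E (7); add A.
MST edges: B–E, D–E, C–D, A–E; total weight 4+5+3+7 = 19.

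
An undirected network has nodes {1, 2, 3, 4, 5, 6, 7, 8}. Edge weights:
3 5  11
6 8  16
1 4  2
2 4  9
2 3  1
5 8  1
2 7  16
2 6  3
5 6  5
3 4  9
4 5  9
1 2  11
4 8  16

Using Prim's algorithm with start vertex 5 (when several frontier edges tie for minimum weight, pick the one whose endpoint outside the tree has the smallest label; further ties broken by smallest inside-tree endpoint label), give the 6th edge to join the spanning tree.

Grow the tree from 5 using Prim:
Step 1: frontier [5 8 1, 5 6 5, 4 5 9, 3 5 11] → take 5 8 (1); add 8.
Step 2: frontier [5 6 5, 4 5 9, 3 5 11, 4 8 16, 6 8 16] → take 5 6 (5); add 6.
Step 3: frontier [4 5 9, 3 5 11, 2 6 3, 4 8 16] → take 2 6 (3); add 2.
Step 4: frontier [2 3 1, 2 4 9, 1 2 11, 2 7 16, 4 5 9, 3 5 11, 4 8 16] → take 2 3 (1); add 3.
Step 5: frontier [2 4 9, 1 2 11, 2 7 16, 3 4 9, 4 5 9, 4 8 16] → take 2 4 (9); add 4.
Step 6: frontier [1 2 11, 2 7 16, 1 4 2] → take 1 4 (2); add 1.
Step 7: frontier [2 7 16] → take 2 7 (16); add 7.
The 6th edge added is 1 4.

1-4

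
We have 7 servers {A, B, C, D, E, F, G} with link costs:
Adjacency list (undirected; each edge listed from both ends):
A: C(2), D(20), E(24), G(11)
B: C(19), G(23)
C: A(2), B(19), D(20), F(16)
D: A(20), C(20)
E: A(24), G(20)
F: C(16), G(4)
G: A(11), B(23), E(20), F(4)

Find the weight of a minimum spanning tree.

76

Kruskal's algorithm — process edges by increasing weight (ties by edge label):
A–C (2): add. Components now {A,C} {B} {D} {E} {F} {G}
F–G (4): add. Components now {A,C} {B} {D} {E} {F,G}
A–G (11): add. Components now {A,C,F,G} {B} {D} {E}
C–F (16): skip — C and F already connected.
B–C (19): add. Components now {A,B,C,F,G} {D} {E}
A–D (20): add. Components now {A,B,C,D,F,G} {E}
C–D (20): skip — C and D already connected.
E–G (20): add. Components now {A,B,C,D,E,F,G}
MST edges: A–C, F–G, A–G, B–C, A–D, E–G; total weight 2+4+11+19+20+20 = 76.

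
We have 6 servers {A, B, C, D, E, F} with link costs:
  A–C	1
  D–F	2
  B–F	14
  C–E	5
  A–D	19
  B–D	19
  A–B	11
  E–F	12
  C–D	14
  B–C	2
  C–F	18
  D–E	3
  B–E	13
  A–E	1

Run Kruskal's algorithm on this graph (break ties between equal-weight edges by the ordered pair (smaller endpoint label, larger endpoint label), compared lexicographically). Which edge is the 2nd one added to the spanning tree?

A-E

Sort edges by weight, then run Kruskal:
A–C (1): add — endpoints in different components.
A–E (1): add — endpoints in different components.
B–C (2): add — endpoints in different components.
D–F (2): add — endpoints in different components.
D–E (3): add — endpoints in different components.
The 2nd edge added is A–E.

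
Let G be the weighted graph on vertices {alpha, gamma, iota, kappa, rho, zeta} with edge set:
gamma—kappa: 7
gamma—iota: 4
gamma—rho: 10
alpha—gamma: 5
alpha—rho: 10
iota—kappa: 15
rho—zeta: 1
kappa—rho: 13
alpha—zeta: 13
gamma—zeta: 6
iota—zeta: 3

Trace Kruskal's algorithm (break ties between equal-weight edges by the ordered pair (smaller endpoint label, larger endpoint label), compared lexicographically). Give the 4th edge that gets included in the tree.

Kruskal: consider edges lightest-first.
rho—zeta (1): add — endpoints in different components.
iota—zeta (3): add — endpoints in different components.
gamma—iota (4): add — endpoints in different components.
alpha—gamma (5): add — endpoints in different components.
gamma—zeta (6): skip — gamma and zeta already connected.
gamma—kappa (7): add — endpoints in different components.
The 4th edge added is alpha—gamma.

alpha-gamma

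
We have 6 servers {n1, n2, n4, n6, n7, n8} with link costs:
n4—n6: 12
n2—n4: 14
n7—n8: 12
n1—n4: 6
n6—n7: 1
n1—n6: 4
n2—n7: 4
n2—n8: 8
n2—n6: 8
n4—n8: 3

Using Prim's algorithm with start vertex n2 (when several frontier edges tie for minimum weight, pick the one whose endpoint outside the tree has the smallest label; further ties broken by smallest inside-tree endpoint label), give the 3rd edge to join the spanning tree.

Prim's algorithm from n2:
Step 1: cheapest edge leaving the tree is n2—n7 (4); add n7.
Step 2: cheapest edge leaving the tree is n6—n7 (1); add n6.
Step 3: cheapest edge leaving the tree is n1—n6 (4); add n1.
Step 4: cheapest edge leaving the tree is n1—n4 (6); add n4.
Step 5: cheapest edge leaving the tree is n4—n8 (3); add n8.
The 3rd edge added is n1—n6.

n1-n6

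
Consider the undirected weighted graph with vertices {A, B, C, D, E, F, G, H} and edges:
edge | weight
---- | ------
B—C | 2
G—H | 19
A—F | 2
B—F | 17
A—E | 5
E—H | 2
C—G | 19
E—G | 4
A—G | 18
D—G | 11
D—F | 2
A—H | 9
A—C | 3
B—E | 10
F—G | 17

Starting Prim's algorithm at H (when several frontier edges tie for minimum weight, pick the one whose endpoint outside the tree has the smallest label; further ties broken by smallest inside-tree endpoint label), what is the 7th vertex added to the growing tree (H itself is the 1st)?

Prim's algorithm from H:
Step 1: cheapest edge leaving the tree is E—H (2); add E.
Step 2: cheapest edge leaving the tree is E—G (4); add G.
Step 3: cheapest edge leaving the tree is A—E (5); add A.
Step 4: cheapest edge leaving the tree is A—F (2); add F.
Step 5: cheapest edge leaving the tree is D—F (2); add D.
Step 6: cheapest edge leaving the tree is A—C (3); add C.
Step 7: cheapest edge leaving the tree is B—C (2); add B.
Vertex order: H, E, G, A, F, D, C, B. The 7th vertex is C.

C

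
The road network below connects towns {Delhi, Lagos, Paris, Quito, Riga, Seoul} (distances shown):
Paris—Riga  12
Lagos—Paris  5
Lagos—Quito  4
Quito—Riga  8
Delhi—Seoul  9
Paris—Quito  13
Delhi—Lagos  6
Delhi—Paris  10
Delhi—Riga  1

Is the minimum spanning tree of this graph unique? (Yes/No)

Kruskal: consider edges lightest-first.
Delhi—Riga (1): add. Components now {Paris} {Lagos} {Quito} {Delhi,Riga} {Seoul}
Lagos—Quito (4): add. Components now {Paris} {Lagos,Quito} {Delhi,Riga} {Seoul}
Lagos—Paris (5): add. Components now {Lagos,Paris,Quito} {Delhi,Riga} {Seoul}
Delhi—Lagos (6): add. Components now {Delhi,Lagos,Paris,Quito,Riga} {Seoul}
Quito—Riga (8): skip — Quito and Riga already connected.
Delhi—Seoul (9): add. Components now {Delhi,Lagos,Paris,Quito,Riga,Seoul}
Every non-tree edge has weight strictly greater than the heaviest edge on the tree path between its endpoints, so the MST is unique.

Yes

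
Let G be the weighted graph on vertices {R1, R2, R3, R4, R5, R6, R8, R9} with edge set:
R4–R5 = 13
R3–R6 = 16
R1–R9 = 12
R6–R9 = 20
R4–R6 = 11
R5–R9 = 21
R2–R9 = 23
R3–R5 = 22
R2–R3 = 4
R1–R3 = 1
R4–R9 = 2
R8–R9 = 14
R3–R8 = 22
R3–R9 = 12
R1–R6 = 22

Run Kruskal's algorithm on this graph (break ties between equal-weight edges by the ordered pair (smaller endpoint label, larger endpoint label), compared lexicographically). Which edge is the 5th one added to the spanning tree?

R1-R9

Kruskal's algorithm — process edges by increasing weight (ties by edge label):
R1–R3 (1): add — endpoints in different components.
R4–R9 (2): add — endpoints in different components.
R2–R3 (4): add — endpoints in different components.
R4–R6 (11): add — endpoints in different components.
R1–R9 (12): add — endpoints in different components.
R3–R9 (12): skip — R9 and R3 already connected.
R4–R5 (13): add — endpoints in different components.
R8–R9 (14): add — endpoints in different components.
The 5th edge added is R1–R9.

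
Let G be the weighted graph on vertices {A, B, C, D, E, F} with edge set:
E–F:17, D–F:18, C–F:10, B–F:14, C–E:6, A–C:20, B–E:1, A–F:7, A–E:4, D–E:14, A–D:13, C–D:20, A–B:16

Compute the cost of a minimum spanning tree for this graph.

31

Prim's algorithm from C:
Step 1: frontier [C–E 6, C–F 10, A–C 20, C–D 20] → take C–E (6); add E.
Step 2: frontier [C–F 10, A–C 20, C–D 20, B–E 1, A–E 4, D–E 14, E–F 17] → take B–E (1); add B.
Step 3: frontier [B–F 14, A–B 16, C–F 10, A–C 20, C–D 20, A–E 4, D–E 14, E–F 17] → take A–E (4); add A.
Step 4: frontier [A–F 7, A–D 13, B–F 14, C–F 10, C–D 20, D–E 14, E–F 17] → take A–F (7); add F.
Step 5: frontier [A–D 13, C–D 20, D–E 14, D–F 18] → take A–D (13); add D.
MST edges: C–E, B–E, A–E, A–F, A–D; total weight 6+1+4+7+13 = 31.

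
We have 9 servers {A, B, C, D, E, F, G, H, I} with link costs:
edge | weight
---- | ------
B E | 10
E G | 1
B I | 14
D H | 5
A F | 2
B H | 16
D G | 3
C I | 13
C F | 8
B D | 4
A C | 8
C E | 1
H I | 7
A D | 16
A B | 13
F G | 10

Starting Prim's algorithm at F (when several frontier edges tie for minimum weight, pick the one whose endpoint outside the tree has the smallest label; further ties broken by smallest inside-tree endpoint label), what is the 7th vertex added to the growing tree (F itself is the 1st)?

B

Grow the tree from F using Prim:
Step 1: cheapest edge leaving the tree is A F (2); add A.
Step 2: cheapest edge leaving the tree is A C (8); add C.
Step 3: cheapest edge leaving the tree is C E (1); add E.
Step 4: cheapest edge leaving the tree is E G (1); add G.
Step 5: cheapest edge leaving the tree is D G (3); add D.
Step 6: cheapest edge leaving the tree is B D (4); add B.
Step 7: cheapest edge leaving the tree is D H (5); add H.
Step 8: cheapest edge leaving the tree is H I (7); add I.
Vertex order: F, A, C, E, G, D, B, H, I. The 7th vertex is B.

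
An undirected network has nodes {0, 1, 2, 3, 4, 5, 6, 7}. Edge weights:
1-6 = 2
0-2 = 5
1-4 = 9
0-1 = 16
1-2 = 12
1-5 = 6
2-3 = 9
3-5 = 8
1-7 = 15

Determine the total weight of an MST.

Prim's algorithm from 1:
Step 1: frontier [1-6 2, 1-5 6, 1-4 9, 1-2 12, 1-7 15, 0-1 16] → take 1-6 (2); add 6.
Step 2: frontier [1-5 6, 1-4 9, 1-2 12, 1-7 15, 0-1 16] → take 1-5 (6); add 5.
Step 3: frontier [1-4 9, 1-2 12, 1-7 15, 0-1 16, 3-5 8] → take 3-5 (8); add 3.
Step 4: frontier [1-4 9, 1-2 12, 1-7 15, 0-1 16, 2-3 9] → take 2-3 (9); add 2.
Step 5: frontier [1-4 9, 1-7 15, 0-1 16, 0-2 5] → take 0-2 (5); add 0.
Step 6: frontier [1-4 9, 1-7 15] → take 1-4 (9); add 4.
Step 7: frontier [1-7 15] → take 1-7 (15); add 7.
MST edges: 1-6, 1-5, 3-5, 2-3, 0-2, 1-4, 1-7; total weight 2+6+8+9+5+9+15 = 54.

54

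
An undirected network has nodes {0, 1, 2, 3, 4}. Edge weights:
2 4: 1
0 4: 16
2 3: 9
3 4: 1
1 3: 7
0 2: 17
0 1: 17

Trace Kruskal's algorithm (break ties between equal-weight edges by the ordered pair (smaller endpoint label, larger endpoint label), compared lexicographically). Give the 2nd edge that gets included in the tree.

Sort edges by weight, then run Kruskal:
2 4 (1): add. Components now {0} {1} {2,4} {3}
3 4 (1): add. Components now {0} {1} {2,3,4}
1 3 (7): add. Components now {0} {1,2,3,4}
2 3 (9): skip — 2 and 3 already connected.
0 4 (16): add. Components now {0,1,2,3,4}
The 2nd edge added is 3 4.

3-4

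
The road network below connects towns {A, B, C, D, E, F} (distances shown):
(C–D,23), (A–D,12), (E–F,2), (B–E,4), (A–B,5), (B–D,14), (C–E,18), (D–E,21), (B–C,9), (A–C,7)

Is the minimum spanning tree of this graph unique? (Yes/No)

Kruskal: consider edges lightest-first.
E–F (2): add — endpoints in different components.
B–E (4): add — endpoints in different components.
A–B (5): add — endpoints in different components.
A–C (7): add — endpoints in different components.
B–C (9): skip — B and C already connected.
A–D (12): add — endpoints in different components.
Every non-tree edge has weight strictly greater than the heaviest edge on the tree path between its endpoints, so the MST is unique.

Yes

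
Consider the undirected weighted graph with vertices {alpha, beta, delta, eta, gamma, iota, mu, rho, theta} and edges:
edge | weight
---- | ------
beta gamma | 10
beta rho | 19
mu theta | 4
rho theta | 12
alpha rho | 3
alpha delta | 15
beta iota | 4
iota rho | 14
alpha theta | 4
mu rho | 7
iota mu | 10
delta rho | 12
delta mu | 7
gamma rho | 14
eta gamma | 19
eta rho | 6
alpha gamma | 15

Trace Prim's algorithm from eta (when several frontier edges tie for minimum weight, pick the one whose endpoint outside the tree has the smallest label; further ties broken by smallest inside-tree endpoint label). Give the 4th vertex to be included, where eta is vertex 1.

theta

Prim's algorithm from eta:
Step 1: cheapest edge leaving the tree is eta rho (6); add rho.
Step 2: cheapest edge leaving the tree is alpha rho (3); add alpha.
Step 3: cheapest edge leaving the tree is alpha theta (4); add theta.
Step 4: cheapest edge leaving the tree is mu theta (4); add mu.
Step 5: cheapest edge leaving the tree is delta mu (7); add delta.
Step 6: cheapest edge leaving the tree is iota mu (10); add iota.
Step 7: cheapest edge leaving the tree is beta iota (4); add beta.
Step 8: cheapest edge leaving the tree is beta gamma (10); add gamma.
Vertex order: eta, rho, alpha, theta, mu, delta, iota, beta, gamma. The 4th vertex is theta.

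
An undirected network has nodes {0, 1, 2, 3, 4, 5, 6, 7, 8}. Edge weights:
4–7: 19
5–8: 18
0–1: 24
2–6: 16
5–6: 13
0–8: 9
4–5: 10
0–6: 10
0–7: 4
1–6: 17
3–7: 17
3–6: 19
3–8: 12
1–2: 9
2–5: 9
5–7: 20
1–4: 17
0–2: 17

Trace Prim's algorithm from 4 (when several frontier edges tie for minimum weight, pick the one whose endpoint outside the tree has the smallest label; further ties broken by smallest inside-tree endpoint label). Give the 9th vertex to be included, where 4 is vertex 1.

Grow the tree from 4 using Prim:
Step 1: cheapest edge leaving the tree is 4–5 (10); add 5.
Step 2: cheapest edge leaving the tree is 2–5 (9); add 2.
Step 3: cheapest edge leaving the tree is 1–2 (9); add 1.
Step 4: cheapest edge leaving the tree is 5–6 (13); add 6.
Step 5: cheapest edge leaving the tree is 0–6 (10); add 0.
Step 6: cheapest edge leaving the tree is 0–7 (4); add 7.
Step 7: cheapest edge leaving the tree is 0–8 (9); add 8.
Step 8: cheapest edge leaving the tree is 3–8 (12); add 3.
Vertex order: 4, 5, 2, 1, 6, 0, 7, 8, 3. The 9th vertex is 3.

3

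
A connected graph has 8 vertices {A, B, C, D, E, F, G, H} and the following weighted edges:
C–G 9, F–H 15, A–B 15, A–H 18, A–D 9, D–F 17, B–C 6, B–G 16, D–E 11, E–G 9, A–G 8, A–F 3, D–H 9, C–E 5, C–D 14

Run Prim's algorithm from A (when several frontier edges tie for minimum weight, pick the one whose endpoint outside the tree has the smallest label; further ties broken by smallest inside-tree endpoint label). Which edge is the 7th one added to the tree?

D-H

Prim's algorithm from A:
Step 1: cheapest edge leaving the tree is A–F (3); add F.
Step 2: cheapest edge leaving the tree is A–G (8); add G.
Step 3: cheapest edge leaving the tree is C–G (9); add C.
Step 4: cheapest edge leaving the tree is C–E (5); add E.
Step 5: cheapest edge leaving the tree is B–C (6); add B.
Step 6: cheapest edge leaving the tree is A–D (9); add D.
Step 7: cheapest edge leaving the tree is D–H (9); add H.
The 7th edge added is D–H.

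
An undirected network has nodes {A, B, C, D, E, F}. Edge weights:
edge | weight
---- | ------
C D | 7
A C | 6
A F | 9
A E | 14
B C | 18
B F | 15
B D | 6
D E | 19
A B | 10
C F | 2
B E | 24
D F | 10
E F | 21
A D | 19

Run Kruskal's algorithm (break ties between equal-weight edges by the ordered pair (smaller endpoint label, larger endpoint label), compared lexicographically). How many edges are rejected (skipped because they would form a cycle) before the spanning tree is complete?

Kruskal's algorithm — process edges by increasing weight (ties by edge label):
C F (2): add — endpoints in different components.
A C (6): add — endpoints in different components.
B D (6): add — endpoints in different components.
C D (7): add — endpoints in different components.
A F (9): skip — A and F already connected.
A B (10): skip — A and B already connected.
D F (10): skip — D and F already connected.
A E (14): add — endpoints in different components.
Edges rejected before the tree was complete: 3.

3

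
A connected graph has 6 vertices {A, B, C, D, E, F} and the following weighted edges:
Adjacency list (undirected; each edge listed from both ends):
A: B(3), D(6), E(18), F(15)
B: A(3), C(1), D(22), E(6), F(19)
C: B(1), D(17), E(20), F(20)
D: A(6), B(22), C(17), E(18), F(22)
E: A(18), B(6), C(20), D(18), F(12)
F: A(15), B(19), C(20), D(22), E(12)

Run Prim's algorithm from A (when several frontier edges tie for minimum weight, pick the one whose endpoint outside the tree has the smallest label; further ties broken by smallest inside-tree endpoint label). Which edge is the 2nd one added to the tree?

B-C

Prim's algorithm from A:
Step 1: frontier [A—B 3, A—D 6, A—F 15, A—E 18] → take A—B (3); add B.
Step 2: frontier [A—D 6, A—F 15, A—E 18, B—C 1, B—E 6, B—F 19, B—D 22] → take B—C (1); add C.
Step 3: frontier [A—D 6, A—F 15, A—E 18, B—E 6, B—F 19, B—D 22, C—D 17, C—E 20, C—F 20] → take A—D (6); add D.
Step 4: frontier [A—F 15, A—E 18, B—E 6, B—F 19, C—E 20, C—F 20, D—E 18, D—F 22] → take B—E (6); add E.
Step 5: frontier [A—F 15, B—F 19, C—F 20, D—F 22, E—F 12] → take E—F (12); add F.
The 2nd edge added is B—C.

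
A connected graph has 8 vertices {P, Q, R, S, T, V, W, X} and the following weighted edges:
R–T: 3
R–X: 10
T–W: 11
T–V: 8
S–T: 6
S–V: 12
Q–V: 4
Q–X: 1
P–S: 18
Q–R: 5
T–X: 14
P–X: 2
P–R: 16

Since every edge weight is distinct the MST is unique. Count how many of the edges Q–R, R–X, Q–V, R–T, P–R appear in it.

3

Kruskal's algorithm — process edges by increasing weight (ties by edge label):
Q–X (1): add — endpoints in different components.
P–X (2): add — endpoints in different components.
R–T (3): add — endpoints in different components.
Q–V (4): add — endpoints in different components.
Q–R (5): add — endpoints in different components.
S–T (6): add — endpoints in different components.
T–V (8): skip — V and T already connected.
R–X (10): skip — R and X already connected.
T–W (11): add — endpoints in different components.
MST edge set: {Q–X, P–X, R–T, Q–V, Q–R, S–T, T–W}.
Of the listed edges, {Q–R, Q–V, R–T} are in the MST → 3.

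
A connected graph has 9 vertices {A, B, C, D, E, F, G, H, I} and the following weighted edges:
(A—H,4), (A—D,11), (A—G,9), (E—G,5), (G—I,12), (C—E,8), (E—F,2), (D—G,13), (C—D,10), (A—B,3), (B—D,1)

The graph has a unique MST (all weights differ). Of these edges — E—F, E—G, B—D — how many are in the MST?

3

Kruskal: consider edges lightest-first.
B—D (1): add — endpoints in different components.
E—F (2): add — endpoints in different components.
A—B (3): add — endpoints in different components.
A—H (4): add — endpoints in different components.
E—G (5): add — endpoints in different components.
C—E (8): add — endpoints in different components.
A—G (9): add — endpoints in different components.
C—D (10): skip — C and D already connected.
A—D (11): skip — A and D already connected.
G—I (12): add — endpoints in different components.
MST edge set: {B—D, E—F, A—B, A—H, E—G, C—E, A—G, G—I}.
Of the listed edges, {E—F, E—G, B—D} are in the MST → 3.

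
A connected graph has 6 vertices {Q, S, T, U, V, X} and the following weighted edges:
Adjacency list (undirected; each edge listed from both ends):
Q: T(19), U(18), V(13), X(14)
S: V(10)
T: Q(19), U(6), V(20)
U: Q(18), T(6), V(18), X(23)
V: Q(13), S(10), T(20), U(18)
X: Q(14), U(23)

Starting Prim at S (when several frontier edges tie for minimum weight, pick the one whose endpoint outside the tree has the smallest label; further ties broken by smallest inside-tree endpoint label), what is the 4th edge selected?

Q-U

Grow the tree from S using Prim:
Step 1: cheapest edge leaving the tree is S-V (10); add V.
Step 2: cheapest edge leaving the tree is Q-V (13); add Q.
Step 3: cheapest edge leaving the tree is Q-X (14); add X.
Step 4: cheapest edge leaving the tree is Q-U (18); add U.
Step 5: cheapest edge leaving the tree is T-U (6); add T.
The 4th edge added is Q-U.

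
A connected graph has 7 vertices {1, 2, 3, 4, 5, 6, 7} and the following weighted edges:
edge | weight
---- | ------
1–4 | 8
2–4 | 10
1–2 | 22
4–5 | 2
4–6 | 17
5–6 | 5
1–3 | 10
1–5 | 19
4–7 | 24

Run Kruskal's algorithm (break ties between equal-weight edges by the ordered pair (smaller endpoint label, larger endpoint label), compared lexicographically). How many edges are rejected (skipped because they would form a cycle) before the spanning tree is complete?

3

Sort edges by weight, then run Kruskal:
4–5 (2): add. Components now {1} {2} {3} {4,5} {6} {7}
5–6 (5): add. Components now {1} {2} {3} {4,5,6} {7}
1–4 (8): add. Components now {1,4,5,6} {2} {3} {7}
1–3 (10): add. Components now {1,3,4,5,6} {2} {7}
2–4 (10): add. Components now {1,2,3,4,5,6} {7}
4–6 (17): skip — 4 and 6 already connected.
1–5 (19): skip — 1 and 5 already connected.
1–2 (22): skip — 1 and 2 already connected.
4–7 (24): add. Components now {1,2,3,4,5,6,7}
Edges rejected before the tree was complete: 3.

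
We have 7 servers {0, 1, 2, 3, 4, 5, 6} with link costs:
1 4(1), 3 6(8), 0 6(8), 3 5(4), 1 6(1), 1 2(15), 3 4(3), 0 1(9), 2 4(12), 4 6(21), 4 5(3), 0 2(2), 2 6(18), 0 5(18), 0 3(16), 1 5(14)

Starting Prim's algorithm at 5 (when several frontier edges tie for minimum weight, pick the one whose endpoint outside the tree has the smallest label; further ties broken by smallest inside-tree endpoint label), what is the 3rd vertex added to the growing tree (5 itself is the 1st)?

Prim's algorithm from 5:
Step 1: cheapest edge leaving the tree is 4 5 (3); add 4.
Step 2: cheapest edge leaving the tree is 1 4 (1); add 1.
Step 3: cheapest edge leaving the tree is 1 6 (1); add 6.
Step 4: cheapest edge leaving the tree is 3 4 (3); add 3.
Step 5: cheapest edge leaving the tree is 0 6 (8); add 0.
Step 6: cheapest edge leaving the tree is 0 2 (2); add 2.
Vertex order: 5, 4, 1, 6, 3, 0, 2. The 3rd vertex is 1.

1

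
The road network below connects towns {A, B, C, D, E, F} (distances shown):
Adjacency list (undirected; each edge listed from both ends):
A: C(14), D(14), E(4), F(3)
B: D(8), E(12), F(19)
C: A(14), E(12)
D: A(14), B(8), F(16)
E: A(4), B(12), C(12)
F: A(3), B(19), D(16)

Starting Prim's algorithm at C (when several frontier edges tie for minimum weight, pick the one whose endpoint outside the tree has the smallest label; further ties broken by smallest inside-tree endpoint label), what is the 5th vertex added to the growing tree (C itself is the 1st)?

Grow the tree from C using Prim:
Step 1: frontier [C–E 12, A–C 14] → take C–E (12); add E.
Step 2: frontier [A–C 14, A–E 4, B–E 12] → take A–E (4); add A.
Step 3: frontier [A–F 3, A–D 14, B–E 12] → take A–F (3); add F.
Step 4: frontier [A–D 14, B–E 12, D–F 16, B–F 19] → take B–E (12); add B.
Step 5: frontier [A–D 14, B–D 8, D–F 16] → take B–D (8); add D.
Vertex order: C, E, A, F, B, D. The 5th vertex is B.

B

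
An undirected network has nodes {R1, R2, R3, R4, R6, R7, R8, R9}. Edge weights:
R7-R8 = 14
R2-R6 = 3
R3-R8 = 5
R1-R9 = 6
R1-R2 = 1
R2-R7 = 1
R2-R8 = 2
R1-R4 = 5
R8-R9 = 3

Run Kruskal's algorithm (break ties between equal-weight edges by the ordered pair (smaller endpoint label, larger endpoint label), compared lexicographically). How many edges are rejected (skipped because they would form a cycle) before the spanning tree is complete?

0

Kruskal: consider edges lightest-first.
R1-R2 (1): add — endpoints in different components.
R2-R7 (1): add — endpoints in different components.
R2-R8 (2): add — endpoints in different components.
R2-R6 (3): add — endpoints in different components.
R8-R9 (3): add — endpoints in different components.
R1-R4 (5): add — endpoints in different components.
R3-R8 (5): add — endpoints in different components.
Edges rejected before the tree was complete: 0.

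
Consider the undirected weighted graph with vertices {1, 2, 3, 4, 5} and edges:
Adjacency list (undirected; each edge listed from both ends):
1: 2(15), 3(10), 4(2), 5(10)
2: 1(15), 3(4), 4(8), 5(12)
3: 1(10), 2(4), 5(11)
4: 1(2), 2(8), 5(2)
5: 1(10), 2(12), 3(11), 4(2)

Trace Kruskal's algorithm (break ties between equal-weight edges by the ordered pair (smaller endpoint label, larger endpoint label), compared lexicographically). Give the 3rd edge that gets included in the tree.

Kruskal's algorithm — process edges by increasing weight (ties by edge label):
1–4 (2): add. Components now {1,4} {2} {3} {5}
4–5 (2): add. Components now {1,4,5} {2} {3}
2–3 (4): add. Components now {1,4,5} {2,3}
2–4 (8): add. Components now {1,2,3,4,5}
The 3rd edge added is 2–3.

2-3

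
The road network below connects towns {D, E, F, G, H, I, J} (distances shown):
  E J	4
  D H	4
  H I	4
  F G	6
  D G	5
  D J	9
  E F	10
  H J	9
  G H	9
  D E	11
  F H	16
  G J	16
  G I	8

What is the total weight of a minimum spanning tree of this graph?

Kruskal: consider edges lightest-first.
D H (4): add. Components now {D,H} {E} {F} {G} {I} {J}
E J (4): add. Components now {D,H} {E,J} {F} {G} {I}
H I (4): add. Components now {D,H,I} {E,J} {F} {G}
D G (5): add. Components now {D,G,H,I} {E,J} {F}
F G (6): add. Components now {D,F,G,H,I} {E,J}
G I (8): skip — G and I already connected.
D J (9): add. Components now {D,E,F,G,H,I,J}
MST edges: D H, E J, H I, D G, F G, D J; total weight 4+4+4+5+6+9 = 32.

32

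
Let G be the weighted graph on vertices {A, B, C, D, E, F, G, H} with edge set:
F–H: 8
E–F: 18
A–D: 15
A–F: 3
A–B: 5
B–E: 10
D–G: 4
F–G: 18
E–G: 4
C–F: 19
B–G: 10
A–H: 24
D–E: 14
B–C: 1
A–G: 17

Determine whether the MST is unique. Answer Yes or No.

No

Kruskal's algorithm — process edges by increasing weight (ties by edge label):
B–C (1): add — endpoints in different components.
A–F (3): add — endpoints in different components.
D–G (4): add — endpoints in different components.
E–G (4): add — endpoints in different components.
A–B (5): add — endpoints in different components.
F–H (8): add — endpoints in different components.
B–E (10): add — endpoints in different components.
Non-tree edge B–G has weight 10, equal to the heaviest edge on its tree cycle — swapping gives another MST of the same weight. Not unique.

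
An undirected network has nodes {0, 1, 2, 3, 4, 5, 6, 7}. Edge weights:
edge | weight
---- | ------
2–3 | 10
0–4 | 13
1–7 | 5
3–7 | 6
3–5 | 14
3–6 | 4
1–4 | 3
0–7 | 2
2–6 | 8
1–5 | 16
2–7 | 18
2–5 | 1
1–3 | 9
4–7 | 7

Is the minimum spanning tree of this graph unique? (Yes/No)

Sort edges by weight, then run Kruskal:
2–5 (1): add — endpoints in different components.
0–7 (2): add — endpoints in different components.
1–4 (3): add — endpoints in different components.
3–6 (4): add — endpoints in different components.
1–7 (5): add — endpoints in different components.
3–7 (6): add — endpoints in different components.
4–7 (7): skip — 4 and 7 already connected.
2–6 (8): add — endpoints in different components.
Every non-tree edge has weight strictly greater than the heaviest edge on the tree path between its endpoints, so the MST is unique.

Yes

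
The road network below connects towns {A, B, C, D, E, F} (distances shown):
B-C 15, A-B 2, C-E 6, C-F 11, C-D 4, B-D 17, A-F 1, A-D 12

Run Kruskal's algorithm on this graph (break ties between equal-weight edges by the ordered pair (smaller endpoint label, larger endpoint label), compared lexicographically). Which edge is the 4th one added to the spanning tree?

C-E

Kruskal: consider edges lightest-first.
A-F (1): add. Components now {A,F} {B} {C} {D} {E}
A-B (2): add. Components now {A,B,F} {C} {D} {E}
C-D (4): add. Components now {A,B,F} {C,D} {E}
C-E (6): add. Components now {A,B,F} {C,D,E}
C-F (11): add. Components now {A,B,C,D,E,F}
The 4th edge added is C-E.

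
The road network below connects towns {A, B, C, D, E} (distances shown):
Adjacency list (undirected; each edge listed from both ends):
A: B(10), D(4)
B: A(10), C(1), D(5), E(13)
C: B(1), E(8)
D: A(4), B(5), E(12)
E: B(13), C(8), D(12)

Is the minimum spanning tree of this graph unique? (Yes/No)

Kruskal's algorithm — process edges by increasing weight (ties by edge label):
B—C (1): add — endpoints in different components.
A—D (4): add — endpoints in different components.
B—D (5): add — endpoints in different components.
C—E (8): add — endpoints in different components.
Every non-tree edge has weight strictly greater than the heaviest edge on the tree path between its endpoints, so the MST is unique.

Yes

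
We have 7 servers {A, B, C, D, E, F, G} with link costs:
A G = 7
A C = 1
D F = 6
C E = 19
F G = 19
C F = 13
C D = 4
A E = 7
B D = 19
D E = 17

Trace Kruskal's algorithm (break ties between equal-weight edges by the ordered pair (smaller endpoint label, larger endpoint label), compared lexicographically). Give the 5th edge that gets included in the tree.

A-G

Kruskal's algorithm — process edges by increasing weight (ties by edge label):
A C (1): add. Components now {A,C} {B} {D} {E} {F} {G}
C D (4): add. Components now {A,C,D} {B} {E} {F} {G}
D F (6): add. Components now {A,C,D,F} {B} {E} {G}
A E (7): add. Components now {A,C,D,E,F} {B} {G}
A G (7): add. Components now {A,C,D,E,F,G} {B}
C F (13): skip — C and F already connected.
D E (17): skip — D and E already connected.
B D (19): add. Components now {A,B,C,D,E,F,G}
The 5th edge added is A G.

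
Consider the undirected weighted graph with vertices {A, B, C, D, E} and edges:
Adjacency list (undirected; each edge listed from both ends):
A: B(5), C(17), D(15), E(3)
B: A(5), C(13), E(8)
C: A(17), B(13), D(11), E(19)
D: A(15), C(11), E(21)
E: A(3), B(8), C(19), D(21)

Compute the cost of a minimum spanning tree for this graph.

Prim, starting at C.
Step 1: frontier [C-D 11, B-C 13, A-C 17, C-E 19] → take C-D (11); add D.
Step 2: frontier [B-C 13, A-C 17, C-E 19, A-D 15, D-E 21] → take B-C (13); add B.
Step 3: frontier [A-B 5, B-E 8, A-C 17, C-E 19, A-D 15, D-E 21] → take A-B (5); add A.
Step 4: frontier [A-E 3, B-E 8, C-E 19, D-E 21] → take A-E (3); add E.
MST edges: C-D, B-C, A-B, A-E; total weight 11+13+5+3 = 32.

32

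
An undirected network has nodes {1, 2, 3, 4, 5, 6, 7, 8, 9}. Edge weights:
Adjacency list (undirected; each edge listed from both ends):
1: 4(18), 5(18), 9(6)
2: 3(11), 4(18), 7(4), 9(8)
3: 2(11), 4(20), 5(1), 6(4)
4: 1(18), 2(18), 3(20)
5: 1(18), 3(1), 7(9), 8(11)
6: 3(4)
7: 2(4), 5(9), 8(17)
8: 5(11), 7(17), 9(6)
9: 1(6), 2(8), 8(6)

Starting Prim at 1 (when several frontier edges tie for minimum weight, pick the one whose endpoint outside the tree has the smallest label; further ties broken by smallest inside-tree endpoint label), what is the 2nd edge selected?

8-9

Prim's algorithm from 1:
Step 1: frontier [1–9 6, 1–4 18, 1–5 18] → take 1–9 (6); add 9.
Step 2: frontier [1–4 18, 1–5 18, 8–9 6, 2–9 8] → take 8–9 (6); add 8.
Step 3: frontier [1–4 18, 1–5 18, 5–8 11, 7–8 17, 2–9 8] → take 2–9 (8); add 2.
Step 4: frontier [1–4 18, 1–5 18, 2–7 4, 2–3 11, 2–4 18, 5–8 11, 7–8 17] → take 2–7 (4); add 7.
Step 5: frontier [1–4 18, 1–5 18, 2–3 11, 2–4 18, 5–7 9, 5–8 11] → take 5–7 (9); add 5.
Step 6: frontier [1–4 18, 2–3 11, 2–4 18, 3–5 1] → take 3–5 (1); add 3.
Step 7: frontier [1–4 18, 2–4 18, 3–6 4, 3–4 20] → take 3–6 (4); add 6.
Step 8: frontier [1–4 18, 2–4 18, 3–4 20] → take 1–4 (18); add 4.
The 2nd edge added is 8–9.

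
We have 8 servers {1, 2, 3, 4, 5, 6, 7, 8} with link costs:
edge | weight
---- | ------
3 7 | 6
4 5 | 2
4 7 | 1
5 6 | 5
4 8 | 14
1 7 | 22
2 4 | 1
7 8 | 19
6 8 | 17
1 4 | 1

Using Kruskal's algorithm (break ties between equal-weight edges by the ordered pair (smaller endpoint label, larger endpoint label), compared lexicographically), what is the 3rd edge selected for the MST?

4-7

Sort edges by weight, then run Kruskal:
1 4 (1): add — endpoints in different components.
2 4 (1): add — endpoints in different components.
4 7 (1): add — endpoints in different components.
4 5 (2): add — endpoints in different components.
5 6 (5): add — endpoints in different components.
3 7 (6): add — endpoints in different components.
4 8 (14): add — endpoints in different components.
The 3rd edge added is 4 7.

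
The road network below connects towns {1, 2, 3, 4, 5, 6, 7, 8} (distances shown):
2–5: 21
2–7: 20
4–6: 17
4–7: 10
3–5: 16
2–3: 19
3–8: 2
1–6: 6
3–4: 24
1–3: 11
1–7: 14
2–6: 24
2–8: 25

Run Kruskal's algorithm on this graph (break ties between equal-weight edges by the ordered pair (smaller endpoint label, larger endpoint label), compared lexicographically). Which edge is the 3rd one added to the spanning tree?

Kruskal: consider edges lightest-first.
3–8 (2): add — endpoints in different components.
1–6 (6): add — endpoints in different components.
4–7 (10): add — endpoints in different components.
1–3 (11): add — endpoints in different components.
1–7 (14): add — endpoints in different components.
3–5 (16): add — endpoints in different components.
4–6 (17): skip — 4 and 6 already connected.
2–3 (19): add — endpoints in different components.
The 3rd edge added is 4–7.

4-7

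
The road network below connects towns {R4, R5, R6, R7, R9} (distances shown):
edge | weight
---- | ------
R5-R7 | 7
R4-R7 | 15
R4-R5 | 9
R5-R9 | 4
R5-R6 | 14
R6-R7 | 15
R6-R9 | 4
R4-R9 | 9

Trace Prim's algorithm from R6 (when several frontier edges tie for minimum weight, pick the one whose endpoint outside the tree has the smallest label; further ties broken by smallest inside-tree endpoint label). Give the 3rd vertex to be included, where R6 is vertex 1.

R5

Grow the tree from R6 using Prim:
Step 1: cheapest edge leaving the tree is R6-R9 (4); add R9.
Step 2: cheapest edge leaving the tree is R5-R9 (4); add R5.
Step 3: cheapest edge leaving the tree is R5-R7 (7); add R7.
Step 4: cheapest edge leaving the tree is R4-R5 (9); add R4.
Vertex order: R6, R9, R5, R7, R4. The 3rd vertex is R5.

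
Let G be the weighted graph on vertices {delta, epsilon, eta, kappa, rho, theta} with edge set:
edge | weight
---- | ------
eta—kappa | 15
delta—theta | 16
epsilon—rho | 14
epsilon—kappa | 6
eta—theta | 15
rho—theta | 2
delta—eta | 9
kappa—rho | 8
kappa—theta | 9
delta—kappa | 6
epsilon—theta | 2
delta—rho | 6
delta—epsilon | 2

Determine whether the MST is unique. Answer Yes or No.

Kruskal's algorithm — process edges by increasing weight (ties by edge label):
delta—epsilon (2): add — endpoints in different components.
epsilon—theta (2): add — endpoints in different components.
rho—theta (2): add — endpoints in different components.
delta—kappa (6): add — endpoints in different components.
delta—rho (6): skip — delta and rho already connected.
epsilon—kappa (6): skip — epsilon and kappa already connected.
kappa—rho (8): skip — kappa and rho already connected.
delta—eta (9): add — endpoints in different components.
Non-tree edge epsilon—kappa has weight 6, equal to the heaviest edge on its tree cycle — swapping gives another MST of the same weight. Not unique.

No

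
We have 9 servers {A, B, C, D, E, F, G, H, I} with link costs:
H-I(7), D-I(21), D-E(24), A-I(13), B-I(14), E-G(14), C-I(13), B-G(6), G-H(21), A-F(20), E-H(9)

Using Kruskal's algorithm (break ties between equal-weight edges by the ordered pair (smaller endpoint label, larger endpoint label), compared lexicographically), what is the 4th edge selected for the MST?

Kruskal: consider edges lightest-first.
B-G (6): add — endpoints in different components.
H-I (7): add — endpoints in different components.
E-H (9): add — endpoints in different components.
A-I (13): add — endpoints in different components.
C-I (13): add — endpoints in different components.
B-I (14): add — endpoints in different components.
E-G (14): skip — E and G already connected.
A-F (20): add — endpoints in different components.
D-I (21): add — endpoints in different components.
The 4th edge added is A-I.

A-I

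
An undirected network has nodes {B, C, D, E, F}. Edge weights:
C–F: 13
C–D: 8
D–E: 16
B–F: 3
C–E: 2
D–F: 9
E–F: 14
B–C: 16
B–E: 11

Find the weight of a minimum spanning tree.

22

Grow the tree from F using Prim:
Step 1: cheapest edge leaving the tree is B–F (3); add B.
Step 2: cheapest edge leaving the tree is D–F (9); add D.
Step 3: cheapest edge leaving the tree is C–D (8); add C.
Step 4: cheapest edge leaving the tree is C–E (2); add E.
MST edges: B–F, D–F, C–D, C–E; total weight 3+9+8+2 = 22.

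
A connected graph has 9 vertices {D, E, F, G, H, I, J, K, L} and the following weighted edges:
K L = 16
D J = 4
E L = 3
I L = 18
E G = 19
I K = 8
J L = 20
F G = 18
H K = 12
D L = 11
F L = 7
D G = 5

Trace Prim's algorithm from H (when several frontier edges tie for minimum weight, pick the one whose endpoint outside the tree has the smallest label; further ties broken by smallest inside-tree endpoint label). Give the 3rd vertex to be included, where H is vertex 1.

Prim's algorithm from H:
Step 1: frontier [H K 12] → take H K (12); add K.
Step 2: frontier [I K 8, K L 16] → take I K (8); add I.
Step 3: frontier [I L 18, K L 16] → take K L (16); add L.
Step 4: frontier [E L 3, F L 7, D L 11, J L 20] → take E L (3); add E.
Step 5: frontier [E G 19, F L 7, D L 11, J L 20] → take F L (7); add F.
Step 6: frontier [E G 19, F G 18, D L 11, J L 20] → take D L (11); add D.
Step 7: frontier [D J 4, D G 5, E G 19, F G 18, J L 20] → take D J (4); add J.
Step 8: frontier [D G 5, E G 19, F G 18] → take D G (5); add G.
Vertex order: H, K, I, L, E, F, D, J, G. The 3rd vertex is I.

I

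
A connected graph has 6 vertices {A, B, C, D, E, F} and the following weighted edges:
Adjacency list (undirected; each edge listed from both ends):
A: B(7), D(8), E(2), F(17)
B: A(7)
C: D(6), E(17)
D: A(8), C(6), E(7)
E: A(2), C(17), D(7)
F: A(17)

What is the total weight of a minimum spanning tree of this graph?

39

Sort edges by weight, then run Kruskal:
A E (2): add. Components now {A,E} {B} {C} {D} {F}
C D (6): add. Components now {A,E} {B} {C,D} {F}
A B (7): add. Components now {A,B,E} {C,D} {F}
D E (7): add. Components now {A,B,C,D,E} {F}
A D (8): skip — A and D already connected.
A F (17): add. Components now {A,B,C,D,E,F}
MST edges: A E, C D, A B, D E, A F; total weight 2+6+7+7+17 = 39.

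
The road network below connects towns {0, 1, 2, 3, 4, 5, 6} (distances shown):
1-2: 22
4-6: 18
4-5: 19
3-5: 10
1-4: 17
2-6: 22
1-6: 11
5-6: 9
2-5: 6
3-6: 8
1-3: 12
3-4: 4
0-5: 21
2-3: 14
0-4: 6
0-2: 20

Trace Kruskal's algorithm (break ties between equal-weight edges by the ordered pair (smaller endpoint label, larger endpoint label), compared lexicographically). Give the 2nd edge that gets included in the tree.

0-4

Sort edges by weight, then run Kruskal:
3-4 (4): add — endpoints in different components.
0-4 (6): add — endpoints in different components.
2-5 (6): add — endpoints in different components.
3-6 (8): add — endpoints in different components.
5-6 (9): add — endpoints in different components.
3-5 (10): skip — 3 and 5 already connected.
1-6 (11): add — endpoints in different components.
The 2nd edge added is 0-4.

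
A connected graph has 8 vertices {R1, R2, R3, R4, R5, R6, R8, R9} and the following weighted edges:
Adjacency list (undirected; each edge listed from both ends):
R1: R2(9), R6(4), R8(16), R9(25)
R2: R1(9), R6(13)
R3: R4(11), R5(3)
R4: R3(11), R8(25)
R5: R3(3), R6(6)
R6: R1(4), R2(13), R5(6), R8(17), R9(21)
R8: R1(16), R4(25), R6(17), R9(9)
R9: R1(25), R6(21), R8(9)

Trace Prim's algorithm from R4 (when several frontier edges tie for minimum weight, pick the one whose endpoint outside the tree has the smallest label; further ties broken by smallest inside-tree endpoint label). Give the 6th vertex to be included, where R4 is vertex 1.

R2

Grow the tree from R4 using Prim:
Step 1: cheapest edge leaving the tree is R3–R4 (11); add R3.
Step 2: cheapest edge leaving the tree is R3–R5 (3); add R5.
Step 3: cheapest edge leaving the tree is R5–R6 (6); add R6.
Step 4: cheapest edge leaving the tree is R1–R6 (4); add R1.
Step 5: cheapest edge leaving the tree is R1–R2 (9); add R2.
Step 6: cheapest edge leaving the tree is R1–R8 (16); add R8.
Step 7: cheapest edge leaving the tree is R8–R9 (9); add R9.
Vertex order: R4, R3, R5, R6, R1, R2, R8, R9. The 6th vertex is R2.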